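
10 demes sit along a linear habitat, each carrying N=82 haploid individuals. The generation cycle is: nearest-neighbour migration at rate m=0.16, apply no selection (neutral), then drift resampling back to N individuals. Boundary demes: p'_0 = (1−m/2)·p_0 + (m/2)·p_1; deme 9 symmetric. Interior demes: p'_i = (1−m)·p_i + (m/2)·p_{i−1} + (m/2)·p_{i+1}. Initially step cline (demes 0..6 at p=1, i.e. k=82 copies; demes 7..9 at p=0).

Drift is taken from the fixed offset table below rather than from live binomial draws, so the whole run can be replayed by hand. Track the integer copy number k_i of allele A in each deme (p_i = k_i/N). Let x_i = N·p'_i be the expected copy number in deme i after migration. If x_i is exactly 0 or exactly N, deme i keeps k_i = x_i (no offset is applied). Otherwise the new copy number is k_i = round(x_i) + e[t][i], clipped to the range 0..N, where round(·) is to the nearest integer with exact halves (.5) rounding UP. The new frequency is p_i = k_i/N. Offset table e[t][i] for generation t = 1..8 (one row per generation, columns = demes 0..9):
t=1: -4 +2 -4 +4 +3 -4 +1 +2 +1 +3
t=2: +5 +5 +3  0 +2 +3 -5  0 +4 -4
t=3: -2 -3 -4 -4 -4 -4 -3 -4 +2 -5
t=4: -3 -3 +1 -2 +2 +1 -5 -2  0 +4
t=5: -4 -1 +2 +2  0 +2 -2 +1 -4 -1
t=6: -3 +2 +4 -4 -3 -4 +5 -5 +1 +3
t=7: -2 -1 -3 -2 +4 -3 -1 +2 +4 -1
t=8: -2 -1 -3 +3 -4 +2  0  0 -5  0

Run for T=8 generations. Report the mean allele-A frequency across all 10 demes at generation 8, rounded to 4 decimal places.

t=0: k=[82 82 82 82 82 82 82 0 0 0]
t=1: x=[82.0000 82.0000 82.0000 82.0000 82.0000 82.0000 75.4400 6.5600 0.0000 0.0000] k=[82 82 82 82 82 82 76 9 0 0]
t=2: x=[82.0000 82.0000 82.0000 82.0000 82.0000 81.5200 71.1200 13.6400 0.7200 0.0000] k=[82 82 82 82 82 82 66 14 5 0]
t=3: x=[82.0000 82.0000 82.0000 82.0000 82.0000 80.7200 63.1200 17.4400 5.3200 0.4000] k=[82 82 82 82 82 77 60 13 7 0]
t=4: x=[82.0000 82.0000 82.0000 82.0000 81.6000 76.0400 57.6000 16.2800 6.9200 0.5600] k=[82 82 82 82 82 77 53 14 7 5]
t=5: x=[82.0000 82.0000 82.0000 82.0000 81.6000 75.4800 51.8000 16.5600 7.4000 5.1600] k=[82 82 82 82 82 77 50 18 3 4]
t=6: x=[82.0000 82.0000 82.0000 82.0000 81.6000 75.2400 49.6000 19.3600 4.2800 3.9200] k=[82 82 82 82 79 71 55 14 5 7]
t=7: x=[82.0000 82.0000 82.0000 81.7600 78.6000 70.3600 53.0000 16.5600 5.8800 6.8400] k=[82 82 82 80 82 67 52 19 10 6]
t=8: x=[82.0000 82.0000 81.8400 80.3200 80.6400 67.0000 50.5600 20.9200 10.4000 6.3200] k=[82 82 79 82 77 69 51 21 5 6]

0.6756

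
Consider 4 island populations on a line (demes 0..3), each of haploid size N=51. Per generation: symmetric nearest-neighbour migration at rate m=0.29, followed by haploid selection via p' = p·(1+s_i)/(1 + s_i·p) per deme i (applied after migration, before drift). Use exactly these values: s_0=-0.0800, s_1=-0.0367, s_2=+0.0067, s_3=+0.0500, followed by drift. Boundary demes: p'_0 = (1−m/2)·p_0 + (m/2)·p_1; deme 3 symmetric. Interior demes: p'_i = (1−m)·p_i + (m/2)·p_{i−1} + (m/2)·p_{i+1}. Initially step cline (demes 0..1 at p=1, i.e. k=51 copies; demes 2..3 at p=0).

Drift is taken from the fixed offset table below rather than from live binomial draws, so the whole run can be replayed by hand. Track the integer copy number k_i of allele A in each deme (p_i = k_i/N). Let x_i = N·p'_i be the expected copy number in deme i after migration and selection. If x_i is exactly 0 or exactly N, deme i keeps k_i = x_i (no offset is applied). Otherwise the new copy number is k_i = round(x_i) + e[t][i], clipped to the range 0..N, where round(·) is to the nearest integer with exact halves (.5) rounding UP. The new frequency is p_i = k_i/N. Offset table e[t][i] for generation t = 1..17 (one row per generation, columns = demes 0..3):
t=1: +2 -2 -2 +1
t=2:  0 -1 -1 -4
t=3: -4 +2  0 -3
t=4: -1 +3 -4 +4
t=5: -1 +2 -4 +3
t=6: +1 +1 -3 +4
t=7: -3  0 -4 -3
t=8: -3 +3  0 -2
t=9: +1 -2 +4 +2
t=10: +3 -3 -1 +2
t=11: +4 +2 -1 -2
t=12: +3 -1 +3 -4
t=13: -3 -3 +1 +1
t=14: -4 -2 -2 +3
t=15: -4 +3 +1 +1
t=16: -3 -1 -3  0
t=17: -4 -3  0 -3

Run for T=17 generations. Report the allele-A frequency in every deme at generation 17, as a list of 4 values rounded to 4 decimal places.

t=0: k=[51 51 0 0]
t=1: x=[51.0000 43.3654 7.4373 0.0000] k=[51 41 5 0]
t=2: x=[49.4278 36.8509 9.5467 0.7607] k=[49 36 9 0]
t=3: x=[46.8050 33.5433 11.6700 1.3685] k=[43 36 12 0]
t=4: x=[41.3494 33.1031 13.8071 1.8239] k=[40 36 10 6]
t=5: x=[38.6568 32.3701 13.2554 6.8647] k=[38 34 9 10]
t=6: x=[36.5732 30.4983 12.8340 10.2487] k=[38 31 10 14]
t=7: x=[36.1218 28.5010 13.6918 13.9080] k=[33 29 10 11]
t=8: x=[31.4245 26.3492 12.9645 11.2777] k=[28 29 13 9]
t=9: x=[27.0894 26.0588 14.8101 9.9654] k=[28 24 19 12]
t=10: x=[26.3602 23.3809 18.7892 13.4936] k=[29 20 18 15]
t=11: x=[26.6366 20.5546 17.9326 15.9652] k=[31 23 17 14]
t=12: x=[28.8009 22.8177 17.5117 14.9452] k=[32 22 21 11]
t=13: x=[29.5207 22.8326 19.7758 12.9149] k=[27 20 21 14]
t=14: x=[24.9220 20.6986 19.9210 15.5370] k=[21 19 18 19]
t=15: x=[19.6930 18.7000 18.3684 19.4384] k=[16 22 19 20]
t=16: x=[15.9423 20.2369 19.6606 20.4497] k=[13 19 17 20]
t=17: x=[13.0442 17.4088 17.8023 20.1566] k=[9 14 18 17]

[0.1765, 0.2745, 0.3529, 0.3333]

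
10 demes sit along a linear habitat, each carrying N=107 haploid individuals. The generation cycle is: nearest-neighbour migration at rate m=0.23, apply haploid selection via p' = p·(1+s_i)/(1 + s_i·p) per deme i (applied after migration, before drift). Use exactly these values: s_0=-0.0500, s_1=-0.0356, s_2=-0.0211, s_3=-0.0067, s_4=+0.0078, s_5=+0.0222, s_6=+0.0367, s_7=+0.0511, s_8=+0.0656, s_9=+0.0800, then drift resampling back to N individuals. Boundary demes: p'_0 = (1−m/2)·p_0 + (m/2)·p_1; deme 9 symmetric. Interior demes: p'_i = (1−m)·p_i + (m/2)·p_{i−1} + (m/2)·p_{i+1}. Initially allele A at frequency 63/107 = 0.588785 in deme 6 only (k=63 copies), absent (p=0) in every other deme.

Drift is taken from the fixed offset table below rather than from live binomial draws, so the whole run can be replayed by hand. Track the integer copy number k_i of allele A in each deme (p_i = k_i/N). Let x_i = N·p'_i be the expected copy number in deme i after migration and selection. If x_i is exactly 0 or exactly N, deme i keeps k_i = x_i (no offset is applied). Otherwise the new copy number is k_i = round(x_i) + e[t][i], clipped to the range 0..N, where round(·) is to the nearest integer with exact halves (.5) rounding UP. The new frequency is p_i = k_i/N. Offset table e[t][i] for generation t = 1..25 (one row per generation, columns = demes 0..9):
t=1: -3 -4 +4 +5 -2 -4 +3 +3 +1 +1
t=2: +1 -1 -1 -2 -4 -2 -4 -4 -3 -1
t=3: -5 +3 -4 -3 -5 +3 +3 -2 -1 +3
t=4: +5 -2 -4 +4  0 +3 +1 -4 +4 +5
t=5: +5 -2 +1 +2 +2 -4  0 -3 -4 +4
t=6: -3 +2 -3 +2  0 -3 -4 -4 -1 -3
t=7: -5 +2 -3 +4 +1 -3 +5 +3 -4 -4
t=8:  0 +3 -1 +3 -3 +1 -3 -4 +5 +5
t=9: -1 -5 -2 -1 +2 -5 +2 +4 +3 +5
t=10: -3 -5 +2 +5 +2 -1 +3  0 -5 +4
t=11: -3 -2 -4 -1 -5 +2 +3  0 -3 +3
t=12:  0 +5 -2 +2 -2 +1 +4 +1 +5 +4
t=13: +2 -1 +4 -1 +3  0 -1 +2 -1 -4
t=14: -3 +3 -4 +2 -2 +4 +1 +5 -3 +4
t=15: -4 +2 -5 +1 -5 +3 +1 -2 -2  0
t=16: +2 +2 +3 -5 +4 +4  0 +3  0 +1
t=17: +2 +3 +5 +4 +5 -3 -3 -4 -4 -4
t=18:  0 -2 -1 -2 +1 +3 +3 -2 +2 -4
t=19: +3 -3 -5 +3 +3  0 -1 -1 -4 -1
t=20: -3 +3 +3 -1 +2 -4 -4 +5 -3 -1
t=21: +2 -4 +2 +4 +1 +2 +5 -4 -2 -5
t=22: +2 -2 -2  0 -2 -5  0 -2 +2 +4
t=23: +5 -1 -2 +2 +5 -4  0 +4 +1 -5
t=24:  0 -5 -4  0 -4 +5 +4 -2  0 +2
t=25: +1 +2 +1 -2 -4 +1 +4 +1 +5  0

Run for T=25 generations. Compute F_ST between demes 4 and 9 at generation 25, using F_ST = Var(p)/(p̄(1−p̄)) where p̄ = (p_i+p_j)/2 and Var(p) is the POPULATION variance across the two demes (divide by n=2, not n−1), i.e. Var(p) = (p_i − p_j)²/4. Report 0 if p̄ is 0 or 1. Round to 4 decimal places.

0.0031

t=0: k=[0 0 0 0 0 0 63 0 0 0]
t=1: x=[0.0000 0.0000 0.0000 0.0000 0.0000 7.3947 49.4673 7.5890 0.0000 0.0000] k=[0 0 0 0 0 3 52 11 0 0]
t=2: x=[0.0000 0.0000 0.0000 0.0000 0.3477 8.4595 42.5704 15.0843 1.3469 0.0000] k=[0 0 0 0 0 6 39 11 0 0]
t=3: x=[0.0000 0.0000 0.0000 0.0000 0.6953 9.2896 32.7990 13.5333 1.3469 0.0000] k=[0 0 0 0 0 12 36 12 0 0]
t=4: x=[0.0000 0.0000 0.0000 0.0000 1.3906 13.6392 31.2717 13.9744 1.4693 0.0000] k=[0 0 0 0 1 17 32 10 5 0]
t=5: x=[0.0000 0.0000 0.0000 0.1142 2.7457 17.1996 28.4921 12.4946 5.3117 0.6207] k=[0 0 0 2 5 13 28 9 1 5]
t=6: x=[0.0000 0.0000 0.2252 2.1011 5.6162 14.0712 24.7694 10.7369 2.5324 4.8866] k=[0 0 0 4 6 11 21 7 2 2]
t=7: x=[0.0000 0.0000 0.4503 3.7456 6.3915 11.8036 18.7918 8.4133 2.7396 2.1568] k=[0 0 0 8 7 9 24 11 0 0]
t=8: x=[0.0000 0.0000 0.9008 6.9214 7.3983 10.7047 21.3902 11.7409 1.3469 0.0000] k=[0 0 0 10 4 12 18 8 6 0]
t=9: x=[0.0000 0.0000 1.1260 8.1095 5.6514 12.0020 16.6607 9.3360 5.8834 0.7448] k=[0 0 0 7 8 7 19 13 9 6]
t=10: x=[0.0000 0.0000 0.7881 6.2702 7.8262 8.6683 17.4500 13.8187 9.6590 6.8202] k=[0 0 3 11 10 8 20 14 5 11]
t=11: x=[0.0000 0.3328 3.5020 9.9044 9.9549 9.8038 18.4744 14.2598 7.1367 11.0496] k=[0 0 0 9 5 12 21 14 4 14]
t=12: x=[0.0000 0.0000 1.0134 7.4582 6.3110 12.4699 19.7335 14.2598 6.6875 13.7459] k=[0 0 0 9 4 13 24 15 12 18]
t=13: x=[0.0000 0.0000 1.0134 7.3439 5.6514 13.4867 22.3302 16.3691 13.7800 18.4559] k=[0 0 5 6 9 13 21 18 13 14]
t=14: x=[0.0000 0.5546 4.4482 6.1907 9.1800 13.7205 20.3217 18.5209 14.4666 14.8417] k=[0 4 0 8 7 18 21 24 11 19]
t=15: x=[0.4371 2.9734 1.3512 6.9214 8.4402 17.3975 21.6150 23.0485 14.1784 19.2660] k=[0 5 0 8 3 20 23 21 12 19]
t=16: x=[0.5464 3.7177 1.4639 6.4640 5.5709 18.7268 23.0705 21.0242 14.6238 19.3869] k=[3 6 4 1 10 23 23 24 15 20]
t=17: x=[3.1827 5.2413 3.8059 2.3644 10.5336 21.8848 23.7748 23.7584 17.5212 20.6787] k=[5 8 9 6 16 19 21 20 14 17]
t=18: x=[5.0905 7.5128 8.3739 7.4483 15.2966 19.2289 21.2624 20.2299 15.8750 17.7662] k=[5 6 7 5 16 22 24 18 18 14]
t=19: x=[4.8709 5.7980 6.5231 6.4541 15.5279 21.9202 23.7391 19.4713 18.4918 15.4498] k=[8 3 2 9 19 22 23 18 14 14]
t=20: x=[7.0783 3.3407 2.8600 9.2878 18.3126 22.1532 22.9531 18.8774 15.2732 14.9634] k=[4 6 6 8 20 18 19 24 12 14]
t=21: x=[4.0265 5.5753 6.1060 9.0939 18.5086 18.6812 20.0404 22.9301 14.3828 14.7201] k=[6 2 8 13 20 21 25 19 12 10]
t=22: x=[5.2767 3.0410 7.7306 13.1523 19.4333 21.7227 24.5247 19.6726 13.2974 10.9645] k=[7 1 6 13 17 17 25 18 15 15]
t=23: x=[6.0122 2.1860 6.1060 12.5802 16.6489 18.2500 23.9381 19.2337 16.1992 16.0203] k=[11 1 4 15 22 14 24 23 17 11]
t=24: x=[9.4008 2.4082 4.8209 14.4557 20.4030 16.3722 23.3870 23.3212 17.9283 12.5158] k=[9 0 1 14 16 21 27 21 18 15]
t=25: x=[7.5950 1.1095 2.3309 12.6598 16.4529 21.4896 26.3289 22.2093 18.9714 16.3846] k=[9 3 3 11 12 22 30 23 24 16]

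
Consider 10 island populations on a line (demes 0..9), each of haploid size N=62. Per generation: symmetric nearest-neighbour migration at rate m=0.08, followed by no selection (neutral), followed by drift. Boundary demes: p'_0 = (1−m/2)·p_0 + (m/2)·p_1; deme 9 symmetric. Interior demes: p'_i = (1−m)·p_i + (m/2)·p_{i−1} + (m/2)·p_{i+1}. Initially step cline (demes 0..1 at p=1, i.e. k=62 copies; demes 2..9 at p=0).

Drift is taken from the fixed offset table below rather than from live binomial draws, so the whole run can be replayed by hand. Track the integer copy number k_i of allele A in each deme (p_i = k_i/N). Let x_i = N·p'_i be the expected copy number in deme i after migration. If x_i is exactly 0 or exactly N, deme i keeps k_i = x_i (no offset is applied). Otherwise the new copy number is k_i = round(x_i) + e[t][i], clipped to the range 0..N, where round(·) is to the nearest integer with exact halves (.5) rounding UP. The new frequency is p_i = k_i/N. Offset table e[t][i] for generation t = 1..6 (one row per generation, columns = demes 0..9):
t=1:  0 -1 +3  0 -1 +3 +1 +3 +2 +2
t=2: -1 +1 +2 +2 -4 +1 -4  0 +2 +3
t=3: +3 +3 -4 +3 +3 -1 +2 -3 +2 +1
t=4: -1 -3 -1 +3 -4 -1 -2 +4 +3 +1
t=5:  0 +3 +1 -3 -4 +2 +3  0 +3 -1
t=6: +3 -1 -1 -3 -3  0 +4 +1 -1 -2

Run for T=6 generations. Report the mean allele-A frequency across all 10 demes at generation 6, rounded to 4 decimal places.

0.2065

t=0: k=[62 62 0 0 0 0 0 0 0 0]
t=1: x=[62.0000 59.5200 2.4800 0.0000 0.0000 0.0000 0.0000 0.0000 0.0000 0.0000] k=[62 59 5 0 0 0 0 0 0 0]
t=2: x=[61.8800 56.9600 6.9600 0.2000 0.0000 0.0000 0.0000 0.0000 0.0000 0.0000] k=[61 58 9 2 0 0 0 0 0 0]
t=3: x=[60.8800 56.1600 10.6800 2.2000 0.0800 0.0000 0.0000 0.0000 0.0000 0.0000] k=[62 59 7 5 3 0 0 0 0 0]
t=4: x=[61.8800 57.0400 9.0000 5.0000 2.9600 0.1200 0.0000 0.0000 0.0000 0.0000] k=[61 54 8 8 0 0 0 0 0 0]
t=5: x=[60.7200 52.4400 9.8400 7.6800 0.3200 0.0000 0.0000 0.0000 0.0000 0.0000] k=[61 55 11 5 0 0 0 0 0 0]
t=6: x=[60.7600 53.4800 12.5200 5.0400 0.2000 0.0000 0.0000 0.0000 0.0000 0.0000] k=[62 52 12 2 0 0 0 0 0 0]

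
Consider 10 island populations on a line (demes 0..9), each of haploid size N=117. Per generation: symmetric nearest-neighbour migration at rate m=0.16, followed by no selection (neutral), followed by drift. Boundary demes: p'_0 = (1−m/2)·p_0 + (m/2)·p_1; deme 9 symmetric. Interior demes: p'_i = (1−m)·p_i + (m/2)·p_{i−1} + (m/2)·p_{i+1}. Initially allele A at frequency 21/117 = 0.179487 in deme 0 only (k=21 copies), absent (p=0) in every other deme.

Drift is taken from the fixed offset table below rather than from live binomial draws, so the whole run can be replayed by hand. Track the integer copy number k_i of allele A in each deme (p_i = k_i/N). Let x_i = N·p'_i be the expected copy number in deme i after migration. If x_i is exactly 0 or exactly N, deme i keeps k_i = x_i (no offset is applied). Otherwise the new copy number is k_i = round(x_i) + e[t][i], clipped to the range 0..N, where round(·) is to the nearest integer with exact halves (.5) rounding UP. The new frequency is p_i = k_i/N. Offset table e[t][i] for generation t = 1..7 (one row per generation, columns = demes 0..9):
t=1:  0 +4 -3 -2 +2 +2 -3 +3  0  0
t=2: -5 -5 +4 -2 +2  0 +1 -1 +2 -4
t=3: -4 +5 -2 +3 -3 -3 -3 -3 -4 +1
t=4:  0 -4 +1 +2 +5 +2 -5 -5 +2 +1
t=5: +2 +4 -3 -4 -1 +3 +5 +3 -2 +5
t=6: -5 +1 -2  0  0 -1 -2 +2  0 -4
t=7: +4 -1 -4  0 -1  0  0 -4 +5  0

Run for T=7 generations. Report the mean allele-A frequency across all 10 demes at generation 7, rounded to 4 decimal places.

t=0: k=[21 0 0 0 0 0 0 0 0 0]
t=1: x=[19.3200 1.6800 0.0000 0.0000 0.0000 0.0000 0.0000 0.0000 0.0000 0.0000] k=[19 6 0 0 0 0 0 0 0 0]
t=2: x=[17.9600 6.5600 0.4800 0.0000 0.0000 0.0000 0.0000 0.0000 0.0000 0.0000] k=[13 2 4 0 0 0 0 0 0 0]
t=3: x=[12.1200 3.0400 3.5200 0.3200 0.0000 0.0000 0.0000 0.0000 0.0000 0.0000] k=[8 8 2 3 0 0 0 0 0 0]
t=4: x=[8.0000 7.5200 2.5600 2.6800 0.2400 0.0000 0.0000 0.0000 0.0000 0.0000] k=[8 4 4 5 5 0 0 0 0 0]
t=5: x=[7.6800 4.3200 4.0800 4.9200 4.6000 0.4000 0.0000 0.0000 0.0000 0.0000] k=[10 8 1 1 4 3 0 0 0 0]
t=6: x=[9.8400 7.6000 1.5600 1.2400 3.6800 2.8400 0.2400 0.0000 0.0000 0.0000] k=[5 9 0 1 4 2 0 0 0 0]
t=7: x=[5.3200 7.9600 0.8000 1.1600 3.6000 2.0000 0.1600 0.0000 0.0000 0.0000] k=[9 7 0 1 3 2 0 0 0 0]

0.0188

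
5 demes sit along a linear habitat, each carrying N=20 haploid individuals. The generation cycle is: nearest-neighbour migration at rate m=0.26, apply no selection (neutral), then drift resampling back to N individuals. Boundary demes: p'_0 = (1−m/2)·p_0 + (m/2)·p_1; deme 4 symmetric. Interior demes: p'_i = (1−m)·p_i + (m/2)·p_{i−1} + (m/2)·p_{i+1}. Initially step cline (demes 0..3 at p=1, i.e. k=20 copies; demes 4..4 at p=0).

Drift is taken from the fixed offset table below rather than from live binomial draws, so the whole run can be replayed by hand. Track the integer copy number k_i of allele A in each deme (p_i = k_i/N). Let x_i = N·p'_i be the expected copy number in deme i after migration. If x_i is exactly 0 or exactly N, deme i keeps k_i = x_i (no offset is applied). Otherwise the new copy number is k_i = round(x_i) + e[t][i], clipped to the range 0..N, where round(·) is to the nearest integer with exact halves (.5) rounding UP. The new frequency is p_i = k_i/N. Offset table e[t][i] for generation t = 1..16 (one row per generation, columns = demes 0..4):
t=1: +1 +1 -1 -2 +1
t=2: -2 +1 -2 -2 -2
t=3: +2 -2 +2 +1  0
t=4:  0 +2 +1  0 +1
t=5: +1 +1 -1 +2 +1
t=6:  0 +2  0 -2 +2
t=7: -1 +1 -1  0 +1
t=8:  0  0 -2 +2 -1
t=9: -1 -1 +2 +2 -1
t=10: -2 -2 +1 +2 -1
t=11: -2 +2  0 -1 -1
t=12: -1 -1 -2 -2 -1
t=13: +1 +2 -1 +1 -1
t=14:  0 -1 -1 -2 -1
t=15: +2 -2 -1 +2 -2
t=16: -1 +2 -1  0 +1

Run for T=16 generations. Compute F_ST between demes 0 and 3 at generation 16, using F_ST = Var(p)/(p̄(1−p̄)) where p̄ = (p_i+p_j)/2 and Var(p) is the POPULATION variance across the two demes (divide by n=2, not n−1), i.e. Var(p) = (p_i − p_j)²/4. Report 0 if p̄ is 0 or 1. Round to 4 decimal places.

t=0: k=[20 20 20 20 0]
t=1: x=[20.0000 20.0000 20.0000 17.4000 2.6000] k=[20 20 20 15 4]
t=2: x=[20.0000 20.0000 19.3500 14.2200 5.4300] k=[20 20 17 12 3]
t=3: x=[20.0000 19.6100 16.7400 11.4800 4.1700] k=[20 18 19 12 4]
t=4: x=[19.7400 18.3900 17.9600 11.8700 5.0400] k=[20 20 19 12 6]
t=5: x=[20.0000 19.8700 18.2200 12.1300 6.7800] k=[20 20 17 14 8]
t=6: x=[20.0000 19.6100 17.0000 13.6100 8.7800] k=[20 20 17 12 11]
t=7: x=[20.0000 19.6100 16.7400 12.5200 11.1300] k=[20 20 16 13 12]
t=8: x=[20.0000 19.4800 16.1300 13.2600 12.1300] k=[20 19 14 15 11]
t=9: x=[19.8700 18.4800 14.7800 14.3500 11.5200] k=[19 17 17 16 11]
t=10: x=[18.7400 17.2600 16.8700 15.4800 11.6500] k=[17 15 18 17 11]
t=11: x=[16.7400 15.6500 17.4800 16.3500 11.7800] k=[15 18 17 15 11]
t=12: x=[15.3900 17.4800 16.8700 14.7400 11.5200] k=[14 16 15 13 11]
t=13: x=[14.2600 15.6100 14.8700 13.0000 11.2600] k=[15 18 14 14 10]
t=14: x=[15.3900 17.0900 14.5200 13.4800 10.5200] k=[15 16 14 11 10]
t=15: x=[15.1300 15.6100 13.8700 11.2600 10.1300] k=[17 14 13 13 8]
t=16: x=[16.6100 14.2600 13.1300 12.3500 8.6500] k=[16 16 12 12 10]

0.0476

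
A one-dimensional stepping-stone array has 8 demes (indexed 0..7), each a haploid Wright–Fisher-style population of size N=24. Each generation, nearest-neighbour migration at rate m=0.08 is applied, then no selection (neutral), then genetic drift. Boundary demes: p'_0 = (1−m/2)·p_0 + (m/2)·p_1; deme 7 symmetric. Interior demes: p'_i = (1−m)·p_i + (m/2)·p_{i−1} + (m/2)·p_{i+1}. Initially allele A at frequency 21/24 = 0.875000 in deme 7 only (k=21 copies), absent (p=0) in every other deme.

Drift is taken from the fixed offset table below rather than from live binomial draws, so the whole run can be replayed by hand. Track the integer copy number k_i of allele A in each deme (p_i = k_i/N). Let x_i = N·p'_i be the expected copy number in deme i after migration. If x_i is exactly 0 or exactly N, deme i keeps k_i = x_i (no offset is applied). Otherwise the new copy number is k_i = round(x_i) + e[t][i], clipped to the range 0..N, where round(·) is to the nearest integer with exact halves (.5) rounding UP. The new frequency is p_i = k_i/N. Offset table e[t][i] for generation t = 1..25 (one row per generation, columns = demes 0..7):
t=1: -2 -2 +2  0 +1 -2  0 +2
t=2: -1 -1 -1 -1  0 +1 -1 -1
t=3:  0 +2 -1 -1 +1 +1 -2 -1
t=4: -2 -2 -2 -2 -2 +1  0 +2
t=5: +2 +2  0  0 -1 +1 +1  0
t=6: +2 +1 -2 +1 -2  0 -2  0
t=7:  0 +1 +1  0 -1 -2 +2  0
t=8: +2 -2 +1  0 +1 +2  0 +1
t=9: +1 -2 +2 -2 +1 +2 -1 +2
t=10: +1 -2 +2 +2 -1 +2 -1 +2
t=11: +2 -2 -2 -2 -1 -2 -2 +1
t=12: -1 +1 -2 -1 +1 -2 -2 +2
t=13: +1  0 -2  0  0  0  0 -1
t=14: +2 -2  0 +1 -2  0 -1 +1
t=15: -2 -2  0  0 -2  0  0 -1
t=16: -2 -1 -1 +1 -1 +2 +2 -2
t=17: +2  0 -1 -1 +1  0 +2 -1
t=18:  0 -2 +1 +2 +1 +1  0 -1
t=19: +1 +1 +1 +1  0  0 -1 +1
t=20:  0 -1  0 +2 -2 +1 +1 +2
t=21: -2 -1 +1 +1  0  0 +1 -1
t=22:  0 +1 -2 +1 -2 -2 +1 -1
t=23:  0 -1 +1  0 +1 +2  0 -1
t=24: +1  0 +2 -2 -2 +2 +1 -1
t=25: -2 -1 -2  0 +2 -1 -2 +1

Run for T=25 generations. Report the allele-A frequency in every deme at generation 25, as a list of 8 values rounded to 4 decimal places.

[0.0000, 0.0000, 0.0833, 0.2083, 0.1250, 0.3750, 0.4167, 0.5000]

t=0: k=[0 0 0 0 0 0 0 21]
t=1: x=[0.0000 0.0000 0.0000 0.0000 0.0000 0.0000 0.8400 20.1600] k=[0 0 0 0 0 0 1 22]
t=2: x=[0.0000 0.0000 0.0000 0.0000 0.0000 0.0400 1.8000 21.1600] k=[0 0 0 0 0 1 1 20]
t=3: x=[0.0000 0.0000 0.0000 0.0000 0.0400 0.9600 1.7600 19.2400] k=[0 0 0 0 1 2 0 18]
t=4: x=[0.0000 0.0000 0.0000 0.0400 1.0000 1.8800 0.8000 17.2800] k=[0 0 0 0 0 3 1 19]
t=5: x=[0.0000 0.0000 0.0000 0.0000 0.1200 2.8000 1.8000 18.2800] k=[0 0 0 0 0 4 3 18]
t=6: x=[0.0000 0.0000 0.0000 0.0000 0.1600 3.8000 3.6400 17.4000] k=[0 0 0 0 0 4 2 17]
t=7: x=[0.0000 0.0000 0.0000 0.0000 0.1600 3.7600 2.6800 16.4000] k=[0 0 0 0 0 2 5 16]
t=8: x=[0.0000 0.0000 0.0000 0.0000 0.0800 2.0400 5.3200 15.5600] k=[0 0 0 0 1 4 5 17]
t=9: x=[0.0000 0.0000 0.0000 0.0400 1.0800 3.9200 5.4400 16.5200] k=[0 0 0 0 2 6 4 19]
t=10: x=[0.0000 0.0000 0.0000 0.0800 2.0800 5.7600 4.6800 18.4000] k=[0 0 0 2 1 8 4 20]
t=11: x=[0.0000 0.0000 0.0800 1.8800 1.3200 7.5600 4.8000 19.3600] k=[0 0 0 0 0 6 3 20]
t=12: x=[0.0000 0.0000 0.0000 0.0000 0.2400 5.6400 3.8000 19.3200] k=[0 0 0 0 1 4 2 21]
t=13: x=[0.0000 0.0000 0.0000 0.0400 1.0800 3.8000 2.8400 20.2400] k=[0 0 0 0 1 4 3 19]
t=14: x=[0.0000 0.0000 0.0000 0.0400 1.0800 3.8400 3.6800 18.3600] k=[0 0 0 1 0 4 3 19]
t=15: x=[0.0000 0.0000 0.0400 0.9200 0.2000 3.8000 3.6800 18.3600] k=[0 0 0 1 0 4 4 17]
t=16: x=[0.0000 0.0000 0.0400 0.9200 0.2000 3.8400 4.5200 16.4800] k=[0 0 0 2 0 6 7 14]
t=17: x=[0.0000 0.0000 0.0800 1.8400 0.3200 5.8000 7.2400 13.7200] k=[0 0 0 1 1 6 9 13]
t=18: x=[0.0000 0.0000 0.0400 0.9600 1.2000 5.9200 9.0400 12.8400] k=[0 0 1 3 2 7 9 12]
t=19: x=[0.0000 0.0400 1.0400 2.8800 2.2400 6.8800 9.0400 11.8800] k=[0 1 2 4 2 7 8 13]
t=20: x=[0.0400 1.0000 2.0400 3.8400 2.2800 6.8400 8.1600 12.8000] k=[0 0 2 6 0 8 9 15]
t=21: x=[0.0000 0.0800 2.0800 5.6000 0.5600 7.7200 9.2000 14.7600] k=[0 0 3 7 1 8 10 14]
t=22: x=[0.0000 0.1200 3.0400 6.6000 1.5200 7.8000 10.0800 13.8400] k=[0 1 1 8 0 6 11 13]
t=23: x=[0.0400 0.9600 1.2800 7.4000 0.5600 5.9600 10.8800 12.9200] k=[0 0 2 7 2 8 11 12]
t=24: x=[0.0000 0.0800 2.1200 6.6000 2.4400 7.8800 10.9200 11.9600] k=[0 0 4 5 0 10 12 11]
t=25: x=[0.0000 0.1600 3.8800 4.7600 0.6000 9.6800 11.8800 11.0400] k=[0 0 2 5 3 9 10 12]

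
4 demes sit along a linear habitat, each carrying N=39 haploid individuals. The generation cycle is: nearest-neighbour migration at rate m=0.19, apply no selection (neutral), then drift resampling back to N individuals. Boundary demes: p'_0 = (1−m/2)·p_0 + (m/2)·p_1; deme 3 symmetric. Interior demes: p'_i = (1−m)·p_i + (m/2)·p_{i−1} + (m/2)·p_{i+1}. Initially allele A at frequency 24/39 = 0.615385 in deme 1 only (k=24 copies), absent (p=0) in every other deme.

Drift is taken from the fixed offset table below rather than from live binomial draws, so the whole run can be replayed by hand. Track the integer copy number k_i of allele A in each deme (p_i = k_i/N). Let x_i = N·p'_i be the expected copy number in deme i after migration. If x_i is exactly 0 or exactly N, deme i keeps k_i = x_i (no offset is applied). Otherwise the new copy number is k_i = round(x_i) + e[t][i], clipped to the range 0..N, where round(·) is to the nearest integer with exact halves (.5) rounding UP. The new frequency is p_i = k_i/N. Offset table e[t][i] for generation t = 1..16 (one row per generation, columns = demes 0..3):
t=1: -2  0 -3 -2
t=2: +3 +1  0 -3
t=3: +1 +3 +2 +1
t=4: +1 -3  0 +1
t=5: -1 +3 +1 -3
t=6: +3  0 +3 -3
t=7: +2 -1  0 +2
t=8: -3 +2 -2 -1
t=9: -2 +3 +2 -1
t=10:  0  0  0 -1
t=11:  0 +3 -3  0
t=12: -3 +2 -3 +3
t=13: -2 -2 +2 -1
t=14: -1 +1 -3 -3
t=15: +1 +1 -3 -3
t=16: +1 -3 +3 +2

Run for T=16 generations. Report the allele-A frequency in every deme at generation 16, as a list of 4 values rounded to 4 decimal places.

[0.2564, 0.2308, 0.1538, 0.0513]

t=0: k=[0 24 0 0]
t=1: x=[2.2800 19.4400 2.2800 0.0000] k=[0 19 0 0]
t=2: x=[1.8050 15.3900 1.8050 0.0000] k=[5 16 2 0]
t=3: x=[6.0450 13.6250 3.1400 0.1900] k=[7 17 5 1]
t=4: x=[7.9500 14.9100 5.7600 1.3800] k=[9 12 6 2]
t=5: x=[9.2850 11.1450 6.1900 2.3800] k=[8 14 7 0]
t=6: x=[8.5700 12.7650 7.0000 0.6650] k=[12 13 10 0]
t=7: x=[12.0950 12.6200 9.3350 0.9500] k=[14 12 9 3]
t=8: x=[13.8100 11.9050 8.7150 3.5700] k=[11 14 7 3]
t=9: x=[11.2850 13.0500 7.2850 3.3800] k=[9 16 9 2]
t=10: x=[9.6650 14.6700 9.0000 2.6650] k=[10 15 9 2]
t=11: x=[10.4750 13.9550 8.9050 2.6650] k=[10 17 6 3]
t=12: x=[10.6650 15.2900 6.7600 3.2850] k=[8 17 4 6]
t=13: x=[8.8550 14.9100 5.4250 5.8100] k=[7 13 7 5]
t=14: x=[7.5700 11.8600 7.3800 5.1900] k=[7 13 4 2]
t=15: x=[7.5700 11.5750 4.6650 2.1900] k=[9 13 2 0]
t=16: x=[9.3800 11.5750 2.8550 0.1900] k=[10 9 6 2]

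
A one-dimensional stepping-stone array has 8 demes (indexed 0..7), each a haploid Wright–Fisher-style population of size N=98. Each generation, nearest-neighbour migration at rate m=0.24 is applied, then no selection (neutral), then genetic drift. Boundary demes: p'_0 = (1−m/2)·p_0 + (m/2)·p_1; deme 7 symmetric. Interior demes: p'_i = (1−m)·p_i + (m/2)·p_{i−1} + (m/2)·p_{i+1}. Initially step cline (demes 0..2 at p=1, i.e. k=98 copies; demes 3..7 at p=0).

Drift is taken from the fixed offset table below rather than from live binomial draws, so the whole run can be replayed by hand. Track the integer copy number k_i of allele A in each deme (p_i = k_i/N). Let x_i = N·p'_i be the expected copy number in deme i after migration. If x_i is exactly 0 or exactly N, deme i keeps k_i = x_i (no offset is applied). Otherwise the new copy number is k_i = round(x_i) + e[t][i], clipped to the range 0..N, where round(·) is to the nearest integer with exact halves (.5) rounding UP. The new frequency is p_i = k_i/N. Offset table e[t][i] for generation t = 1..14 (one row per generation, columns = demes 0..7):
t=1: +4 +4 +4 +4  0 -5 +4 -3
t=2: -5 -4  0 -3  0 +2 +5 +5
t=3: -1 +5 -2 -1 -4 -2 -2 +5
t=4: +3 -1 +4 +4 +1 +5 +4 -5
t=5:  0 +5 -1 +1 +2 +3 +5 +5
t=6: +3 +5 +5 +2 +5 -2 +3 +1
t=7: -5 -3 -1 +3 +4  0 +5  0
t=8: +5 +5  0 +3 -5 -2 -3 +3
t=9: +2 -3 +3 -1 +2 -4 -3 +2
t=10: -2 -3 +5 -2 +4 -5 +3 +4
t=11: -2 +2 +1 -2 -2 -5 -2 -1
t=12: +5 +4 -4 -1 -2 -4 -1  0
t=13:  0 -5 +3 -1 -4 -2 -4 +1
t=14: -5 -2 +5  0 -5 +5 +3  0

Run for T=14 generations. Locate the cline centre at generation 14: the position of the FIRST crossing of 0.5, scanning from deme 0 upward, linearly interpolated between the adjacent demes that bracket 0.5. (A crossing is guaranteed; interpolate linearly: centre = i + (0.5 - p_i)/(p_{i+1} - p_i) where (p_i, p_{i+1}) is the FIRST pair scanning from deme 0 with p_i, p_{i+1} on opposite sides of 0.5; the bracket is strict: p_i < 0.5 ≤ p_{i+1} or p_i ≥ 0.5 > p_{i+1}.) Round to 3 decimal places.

2.781

t=0: k=[98 98 98 0 0 0 0 0]
t=1: x=[98.0000 98.0000 86.2400 11.7600 0.0000 0.0000 0.0000 0.0000] k=[98 98 90 16 0 0 0 0]
t=2: x=[98.0000 97.0400 82.0800 22.9600 1.9200 0.0000 0.0000 0.0000] k=[98 93 82 20 2 0 0 0]
t=3: x=[97.4000 92.2800 75.8800 25.2800 3.9200 0.2400 0.0000 0.0000] k=[96 97 74 24 0 0 0 0]
t=4: x=[96.1200 94.1200 70.7600 27.1200 2.8800 0.0000 0.0000 0.0000] k=[98 93 75 31 4 0 0 0]
t=5: x=[97.4000 91.4400 71.8800 33.0400 6.7600 0.4800 0.0000 0.0000] k=[97 96 71 34 9 3 0 0]
t=6: x=[96.8800 93.1200 69.5600 35.4400 11.2800 3.3600 0.3600 0.0000] k=[98 98 75 37 16 1 3 0]
t=7: x=[98.0000 95.2400 73.2000 39.0400 16.7200 3.0400 2.4000 0.3600] k=[98 92 72 42 21 3 7 0]
t=8: x=[97.2800 90.3200 70.8000 43.0800 21.3600 5.6400 5.6800 0.8400] k=[98 95 71 46 16 4 3 4]
t=9: x=[97.6400 92.4800 70.8800 45.4000 18.1600 5.3200 3.2400 3.8800] k=[98 89 74 44 20 1 0 6]
t=10: x=[96.9200 88.2800 72.2000 44.7200 20.6000 3.1600 0.8400 5.2800] k=[95 85 77 43 25 0 4 9]
t=11: x=[93.8000 85.2400 73.8800 44.9200 24.1600 3.4800 4.1200 8.4000] k=[92 87 75 43 22 0 2 7]
t=12: x=[91.4000 86.1600 72.6000 44.3200 21.8800 2.8800 2.3600 6.4000] k=[96 90 69 43 20 0 1 6]
t=13: x=[95.2800 88.2000 68.4000 43.3600 20.3600 2.5200 1.4800 5.4000] k=[95 83 71 42 16 1 0 6]
t=14: x=[93.5600 83.0000 68.9600 42.3600 17.3200 2.6800 0.8400 5.2800] k=[89 81 74 42 12 8 4 5]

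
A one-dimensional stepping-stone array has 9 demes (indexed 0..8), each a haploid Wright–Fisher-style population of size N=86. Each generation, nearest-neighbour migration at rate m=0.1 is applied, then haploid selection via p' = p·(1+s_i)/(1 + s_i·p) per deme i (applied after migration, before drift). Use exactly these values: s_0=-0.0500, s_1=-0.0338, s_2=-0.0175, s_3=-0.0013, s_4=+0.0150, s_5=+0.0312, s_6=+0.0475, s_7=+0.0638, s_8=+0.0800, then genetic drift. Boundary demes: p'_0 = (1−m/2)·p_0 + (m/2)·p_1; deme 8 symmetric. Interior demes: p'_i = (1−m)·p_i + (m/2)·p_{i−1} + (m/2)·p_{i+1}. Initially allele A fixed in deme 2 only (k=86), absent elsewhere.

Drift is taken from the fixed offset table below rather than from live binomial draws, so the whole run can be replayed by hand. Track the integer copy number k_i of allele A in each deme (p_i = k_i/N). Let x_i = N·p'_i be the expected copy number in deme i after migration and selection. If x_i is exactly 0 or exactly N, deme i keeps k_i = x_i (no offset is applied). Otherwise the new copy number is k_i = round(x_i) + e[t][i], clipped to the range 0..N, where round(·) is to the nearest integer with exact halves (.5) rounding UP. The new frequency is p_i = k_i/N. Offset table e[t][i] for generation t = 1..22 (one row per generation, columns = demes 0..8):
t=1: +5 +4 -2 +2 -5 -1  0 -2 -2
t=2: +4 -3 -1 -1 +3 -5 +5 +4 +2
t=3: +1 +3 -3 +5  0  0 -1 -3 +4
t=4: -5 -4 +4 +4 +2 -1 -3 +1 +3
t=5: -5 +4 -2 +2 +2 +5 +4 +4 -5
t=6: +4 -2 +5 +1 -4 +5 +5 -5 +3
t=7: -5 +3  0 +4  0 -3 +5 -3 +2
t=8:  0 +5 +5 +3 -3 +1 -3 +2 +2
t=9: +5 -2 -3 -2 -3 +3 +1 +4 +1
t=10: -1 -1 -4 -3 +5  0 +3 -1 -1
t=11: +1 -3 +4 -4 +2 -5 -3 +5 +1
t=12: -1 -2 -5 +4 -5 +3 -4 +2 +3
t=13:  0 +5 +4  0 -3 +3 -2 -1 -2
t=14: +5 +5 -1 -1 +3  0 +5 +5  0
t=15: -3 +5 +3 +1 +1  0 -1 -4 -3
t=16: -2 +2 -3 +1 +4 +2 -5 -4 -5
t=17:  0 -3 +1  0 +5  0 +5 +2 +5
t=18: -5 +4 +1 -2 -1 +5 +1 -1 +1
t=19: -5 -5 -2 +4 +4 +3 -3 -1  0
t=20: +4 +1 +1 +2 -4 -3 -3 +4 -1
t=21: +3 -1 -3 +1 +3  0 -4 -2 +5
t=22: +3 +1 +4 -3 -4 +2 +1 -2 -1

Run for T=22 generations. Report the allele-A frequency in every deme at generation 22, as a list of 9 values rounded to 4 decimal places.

[0.1395, 0.2209, 0.3256, 0.3023, 0.2558, 0.2674, 0.0930, 0.1279, 0.1628]

t=0: k=[0 0 86 0 0 0 0 0 0]
t=1: x=[0.0000 4.1617 77.2624 4.2947 0.0000 0.0000 0.0000 0.0000 0.0000] k=[0 8 75 6 0 0 0 0 0]
t=2: x=[0.3801 10.6256 67.9495 9.1394 0.3045 0.0000 0.0000 0.0000 0.0000] k=[4 8 67 8 3 0 0 0 0]
t=3: x=[3.9998 10.4307 60.7865 10.6878 3.1448 0.1547 0.0000 0.0000 0.0000] k=[5 13 58 16 3 0 0 0 0]
t=4: x=[5.1462 14.4323 53.2929 17.4319 3.5503 0.1547 0.0000 0.0000 0.0000] k=[0 10 57 21 6 0 0 0 0]
t=5: x=[0.4751 11.5030 52.4896 22.0287 6.5394 0.3093 0.0000 0.0000 0.0000] k=[0 16 50 24 9 5 0 0 0]
t=6: x=[0.7604 16.4380 46.6234 24.5272 9.6771 5.0953 0.2618 0.0000 0.0000] k=[5 14 52 26 6 10 5 0 0]
t=7: x=[5.1940 15.0190 48.4269 26.2763 7.2988 9.8140 5.2231 0.2659 0.0000] k=[0 18 48 30 7 7 10 0 0]
t=8: x=[0.8554 18.1037 45.2216 29.7247 8.2605 7.3540 9.7438 0.5317 0.0000] k=[1 23 50 33 5 8 7 3 0]
t=9: x=[1.9974 22.6713 47.4248 32.4237 6.6407 8.0207 7.1483 3.2373 0.1620] k=[7 21 44 30 4 11 8 7 1]
t=10: x=[7.3479 20.9012 41.7706 29.3748 5.7291 10.7865 8.4470 7.1449 1.4023] k=[6 20 38 26 11 11 11 6 0]
t=11: x=[6.3899 19.6734 36.1296 25.8265 11.9019 11.2981 11.1942 6.3018 0.3239] k=[7 17 40 22 14 6 8 11 1]
t=12: x=[7.1562 17.1726 37.5761 22.4784 14.1754 6.6870 8.3950 10.9264 1.6177] k=[6 15 33 26 9 10 4 13 5]
t=13: x=[6.1506 15.0190 31.3972 25.4767 10.0312 9.9164 4.9626 12.8097 5.8029] k=[6 20 35 25 7 13 3 12 4]
t=14: x=[6.3899 19.5262 33.3887 24.5772 8.3111 12.5252 4.1286 11.7641 4.7326] k=[11 25 32 24 11 13 9 17 5]
t=15: x=[11.1911 24.0498 30.8996 23.7276 11.9019 13.0362 10.0030 16.8211 6.0167] k=[8 29 34 25 13 13 9 13 3]
t=16: x=[8.6430 27.5522 32.9405 24.8270 13.7713 13.1383 9.7956 12.9664 3.7677] k=[7 30 30 26 18 15 5 9 0]
t=17: x=[7.7794 28.1946 29.4571 25.7765 18.4650 15.0272 5.9520 8.8280 0.4858] k=[8 25 30 26 23 15 11 11 5]
t=18: x=[8.4510 23.8036 29.2085 26.0264 23.0000 15.5883 11.6599 11.2930 5.6959] k=[3 28 30 24 22 21 13 10 7]
t=19: x=[4.0475 26.2192 29.2582 24.1774 22.2950 21.1359 13.7785 10.5597 7.6710] k=[0 21 27 28 26 24 11 10 8]
t=20: x=[0.9981 19.7225 26.4257 27.8255 26.2709 23.9777 12.0736 10.5073 8.6826] k=[5 21 27 30 22 21 9 15 8]
t=21: x=[5.5286 19.9680 26.5250 29.4248 22.5972 20.9327 10.3139 15.1047 8.9485] k=[9 19 24 30 26 21 6 13 14]
t=22: x=[9.0751 18.2507 23.7453 29.4748 26.2206 20.9835 7.4082 13.3842 14.8730] k=[12 19 28 26 22 23 8 11 14]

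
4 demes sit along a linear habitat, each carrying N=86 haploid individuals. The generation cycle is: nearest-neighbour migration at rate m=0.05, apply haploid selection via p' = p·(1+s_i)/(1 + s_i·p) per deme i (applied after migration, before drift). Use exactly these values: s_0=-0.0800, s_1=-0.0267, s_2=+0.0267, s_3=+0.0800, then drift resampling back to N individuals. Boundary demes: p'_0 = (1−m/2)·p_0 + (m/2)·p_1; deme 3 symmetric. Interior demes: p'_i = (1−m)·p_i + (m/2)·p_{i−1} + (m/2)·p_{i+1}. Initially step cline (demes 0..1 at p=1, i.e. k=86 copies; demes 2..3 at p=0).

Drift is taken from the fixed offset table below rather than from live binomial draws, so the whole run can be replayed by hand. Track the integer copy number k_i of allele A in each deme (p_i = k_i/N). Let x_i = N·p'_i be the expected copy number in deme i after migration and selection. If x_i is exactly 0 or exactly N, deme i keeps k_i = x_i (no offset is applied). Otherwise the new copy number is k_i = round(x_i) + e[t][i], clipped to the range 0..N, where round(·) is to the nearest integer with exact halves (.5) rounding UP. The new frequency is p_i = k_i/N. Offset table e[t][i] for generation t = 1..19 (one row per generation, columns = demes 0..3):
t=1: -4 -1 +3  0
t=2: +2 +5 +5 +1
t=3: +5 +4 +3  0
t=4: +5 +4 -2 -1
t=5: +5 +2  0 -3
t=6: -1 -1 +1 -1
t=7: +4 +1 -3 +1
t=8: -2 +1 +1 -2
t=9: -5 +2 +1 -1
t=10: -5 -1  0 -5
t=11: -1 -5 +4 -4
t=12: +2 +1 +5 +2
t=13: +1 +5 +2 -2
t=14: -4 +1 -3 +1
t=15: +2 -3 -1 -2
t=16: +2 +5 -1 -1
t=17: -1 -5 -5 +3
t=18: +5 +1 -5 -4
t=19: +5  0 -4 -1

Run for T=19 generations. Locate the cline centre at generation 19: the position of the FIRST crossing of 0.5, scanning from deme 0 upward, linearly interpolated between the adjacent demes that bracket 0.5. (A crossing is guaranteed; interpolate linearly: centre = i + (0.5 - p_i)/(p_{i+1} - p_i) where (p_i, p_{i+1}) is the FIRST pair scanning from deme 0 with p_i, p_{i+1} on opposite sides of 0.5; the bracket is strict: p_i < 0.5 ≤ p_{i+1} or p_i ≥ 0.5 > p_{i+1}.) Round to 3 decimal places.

t=0: k=[86 86 0 0]
t=1: x=[86.0000 83.7925 2.2059 0.0000] k=[86 83 5 0]
t=2: x=[85.9185 80.9990 6.9924 0.1350] k=[86 86 12 1]
t=3: x=[86.0000 84.1004 13.8790 1.3754] k=[86 86 17 1]
t=4: x=[86.0000 84.2287 18.7078 1.5100] k=[86 86 17 1]
t=5: x=[86.0000 84.2287 18.7078 1.5100] k=[86 86 19 0]
t=6: x=[86.0000 84.2800 20.6101 0.5128] k=[86 83 22 0]
t=7: x=[85.9185 81.4344 23.4214 0.5937] k=[86 82 20 2]
t=8: x=[85.8913 80.4102 21.5224 2.6400] k=[84 81 23 1]
t=9: x=[83.7493 79.4634 24.3574 1.6716] k=[79 81 25 1]
t=10: x=[78.4984 79.3867 26.2784 1.7254] k=[73 78 26 0]
t=11: x=[72.1853 76.3455 27.1370 0.7016] k=[71 71 31 0]
t=12: x=[69.9392 69.6446 31.7509 0.8364] k=[72 71 37 3]
t=13: x=[70.9686 69.8225 37.5565 4.1432] k=[72 75 40 2]
t=14: x=[71.0743 73.7688 40.4891 3.1773] k=[67 75 37 4]
t=15: x=[65.9464 73.5649 37.6819 5.1877] k=[68 71 37 3]
t=16: x=[66.8631 69.7208 37.5565 4.1432] k=[69 75 37 3]
t=17: x=[67.9916 73.6159 37.6568 4.1432] k=[67 69 33 7]
t=18: x=[65.7894 67.6626 33.7890 8.2036] k=[71 69 29 4]
t=19: x=[69.8865 67.6626 29.8867 4.9736] k=[75 68 26 4]

1.595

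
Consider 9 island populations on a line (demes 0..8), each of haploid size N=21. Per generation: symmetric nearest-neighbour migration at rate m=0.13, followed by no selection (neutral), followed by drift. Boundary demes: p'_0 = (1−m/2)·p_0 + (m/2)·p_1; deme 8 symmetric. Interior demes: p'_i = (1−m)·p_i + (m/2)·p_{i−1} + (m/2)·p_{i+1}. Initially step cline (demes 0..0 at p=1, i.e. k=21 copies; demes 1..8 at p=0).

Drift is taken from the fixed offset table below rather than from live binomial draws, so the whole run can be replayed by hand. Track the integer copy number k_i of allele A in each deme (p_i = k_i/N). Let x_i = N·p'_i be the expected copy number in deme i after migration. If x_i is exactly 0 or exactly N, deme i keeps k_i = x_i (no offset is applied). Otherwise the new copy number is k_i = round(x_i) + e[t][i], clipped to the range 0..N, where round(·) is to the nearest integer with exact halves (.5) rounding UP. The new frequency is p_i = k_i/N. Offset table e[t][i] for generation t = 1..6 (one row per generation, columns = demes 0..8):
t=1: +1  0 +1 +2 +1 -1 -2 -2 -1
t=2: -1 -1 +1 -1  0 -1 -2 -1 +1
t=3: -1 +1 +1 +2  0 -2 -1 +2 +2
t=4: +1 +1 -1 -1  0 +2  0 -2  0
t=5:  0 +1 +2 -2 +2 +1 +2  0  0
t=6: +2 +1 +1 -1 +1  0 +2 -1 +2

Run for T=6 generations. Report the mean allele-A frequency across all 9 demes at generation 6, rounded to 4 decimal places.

t=0: k=[21 0 0 0 0 0 0 0 0]
t=1: x=[19.6350 1.3650 0.0000 0.0000 0.0000 0.0000 0.0000 0.0000 0.0000] k=[21 1 0 0 0 0 0 0 0]
t=2: x=[19.7000 2.2350 0.0650 0.0000 0.0000 0.0000 0.0000 0.0000 0.0000] k=[19 1 1 0 0 0 0 0 0]
t=3: x=[17.8300 2.1700 0.9350 0.0650 0.0000 0.0000 0.0000 0.0000 0.0000] k=[17 3 2 2 0 0 0 0 0]
t=4: x=[16.0900 3.8450 2.0650 1.8700 0.1300 0.0000 0.0000 0.0000 0.0000] k=[17 5 1 1 0 0 0 0 0]
t=5: x=[16.2200 5.5200 1.2600 0.9350 0.0650 0.0000 0.0000 0.0000 0.0000] k=[16 7 3 0 2 0 0 0 0]
t=6: x=[15.4150 7.3250 3.0650 0.3250 1.7400 0.1300 0.0000 0.0000 0.0000] k=[17 8 4 0 3 0 0 0 0]

0.1693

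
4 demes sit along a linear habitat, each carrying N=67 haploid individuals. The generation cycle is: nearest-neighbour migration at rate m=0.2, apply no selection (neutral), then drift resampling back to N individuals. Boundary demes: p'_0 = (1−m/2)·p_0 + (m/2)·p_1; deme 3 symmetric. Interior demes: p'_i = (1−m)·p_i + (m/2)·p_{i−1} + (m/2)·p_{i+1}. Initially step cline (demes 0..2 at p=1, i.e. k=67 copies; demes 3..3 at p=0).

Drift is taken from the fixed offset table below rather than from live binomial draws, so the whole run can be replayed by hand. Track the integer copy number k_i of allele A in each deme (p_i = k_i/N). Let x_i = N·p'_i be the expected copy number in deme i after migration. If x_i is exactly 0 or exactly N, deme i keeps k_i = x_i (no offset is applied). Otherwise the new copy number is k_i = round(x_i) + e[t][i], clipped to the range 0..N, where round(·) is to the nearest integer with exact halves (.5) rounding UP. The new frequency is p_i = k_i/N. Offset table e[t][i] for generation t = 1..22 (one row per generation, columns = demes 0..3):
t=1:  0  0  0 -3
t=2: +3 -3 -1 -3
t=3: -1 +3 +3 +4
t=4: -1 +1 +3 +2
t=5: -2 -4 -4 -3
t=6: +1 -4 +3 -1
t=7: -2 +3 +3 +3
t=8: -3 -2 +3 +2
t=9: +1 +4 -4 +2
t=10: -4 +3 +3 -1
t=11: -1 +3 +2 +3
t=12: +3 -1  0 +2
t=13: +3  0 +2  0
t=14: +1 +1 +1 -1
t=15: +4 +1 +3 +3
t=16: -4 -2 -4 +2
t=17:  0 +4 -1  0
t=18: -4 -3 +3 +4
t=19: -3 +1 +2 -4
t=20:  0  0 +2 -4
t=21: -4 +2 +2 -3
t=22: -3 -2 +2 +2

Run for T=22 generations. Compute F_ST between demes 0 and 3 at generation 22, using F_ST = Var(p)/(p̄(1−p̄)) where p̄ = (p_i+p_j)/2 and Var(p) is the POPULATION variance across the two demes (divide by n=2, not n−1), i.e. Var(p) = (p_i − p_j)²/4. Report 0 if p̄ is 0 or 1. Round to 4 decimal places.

t=0: k=[67 67 67 0]
t=1: x=[67.0000 67.0000 60.3000 6.7000] k=[67 67 60 4]
t=2: x=[67.0000 66.3000 55.1000 9.6000] k=[67 63 54 7]
t=3: x=[66.6000 62.5000 50.2000 11.7000] k=[66 66 53 16]
t=4: x=[66.0000 64.7000 50.6000 19.7000] k=[65 66 54 22]
t=5: x=[65.1000 64.7000 52.0000 25.2000] k=[63 61 48 22]
t=6: x=[62.8000 59.9000 46.7000 24.6000] k=[64 56 50 24]
t=7: x=[63.2000 56.2000 48.0000 26.6000] k=[61 59 51 30]
t=8: x=[60.8000 58.4000 49.7000 32.1000] k=[58 56 53 34]
t=9: x=[57.8000 55.9000 51.4000 35.9000] k=[59 60 47 38]
t=10: x=[59.1000 58.6000 47.4000 38.9000] k=[55 62 50 38]
t=11: x=[55.7000 60.1000 50.0000 39.2000] k=[55 63 52 42]
t=12: x=[55.8000 61.1000 52.1000 43.0000] k=[59 60 52 45]
t=13: x=[59.1000 59.1000 52.1000 45.7000] k=[62 59 54 46]
t=14: x=[61.7000 58.8000 53.7000 46.8000] k=[63 60 55 46]
t=15: x=[62.7000 59.8000 54.6000 46.9000] k=[67 61 58 50]
t=16: x=[66.4000 61.3000 57.5000 50.8000] k=[62 59 54 53]
t=17: x=[61.7000 58.8000 54.4000 53.1000] k=[62 63 53 53]
t=18: x=[62.1000 61.9000 54.0000 53.0000] k=[58 59 57 57]
t=19: x=[58.1000 58.7000 57.2000 57.0000] k=[55 60 59 53]
t=20: x=[55.5000 59.4000 58.5000 53.6000] k=[56 59 61 50]
t=21: x=[56.3000 58.9000 59.7000 51.1000] k=[52 61 62 48]
t=22: x=[52.9000 60.2000 60.5000 49.4000] k=[50 58 63 51]

0.0003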